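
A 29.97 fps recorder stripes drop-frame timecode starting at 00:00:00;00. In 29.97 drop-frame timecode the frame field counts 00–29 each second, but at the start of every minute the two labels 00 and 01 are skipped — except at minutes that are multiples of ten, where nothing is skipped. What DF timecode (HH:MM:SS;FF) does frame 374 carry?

00:00:12;14

Each 10-minute DF block holds 10 × 60 × 30 − 9 × 2 = 17982 frames. 374 ÷ 17982 → 0 full blocks, remainder 374.
Within the partial block the first minute is 1800 frames and each further minute 1798, so 0 further minute boundaries passed. Total skipped labels = 18 × 0 + 2 × 0 = 0.
Non-drop label index = 374 + 0 = 374; at 30 labels/s that is 00:00:12:14, i.e. DF 00:00:12;14.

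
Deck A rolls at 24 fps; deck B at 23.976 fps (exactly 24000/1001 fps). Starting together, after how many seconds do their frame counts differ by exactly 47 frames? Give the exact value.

The gap grows by |24000/1001 − 24| = 24/1001 frames per second.
Time for a 47-frame gap: 47 ÷ (24/1001) = 47047/24 s.

47047/24 seconds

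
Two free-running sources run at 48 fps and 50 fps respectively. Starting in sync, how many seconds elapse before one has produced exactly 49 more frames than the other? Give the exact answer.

24.5 seconds

The gap grows by |50 − 48| = 2 frames per second.
Time for a 49-frame gap: 49 ÷ (2) = 24.5 s.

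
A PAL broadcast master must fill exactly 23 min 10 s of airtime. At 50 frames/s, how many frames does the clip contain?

69500 frames

23 min 10 s = 1390 s.
Frames = 1390 × 50 = 69500.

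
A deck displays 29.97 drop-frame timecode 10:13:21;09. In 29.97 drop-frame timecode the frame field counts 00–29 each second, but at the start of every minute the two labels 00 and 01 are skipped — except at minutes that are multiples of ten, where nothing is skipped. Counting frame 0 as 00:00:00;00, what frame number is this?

1102935

As if non-drop at 30 labels/s: (10 × 3600 + 13 × 60 + 21) × 30 + 9 = 1104039.
Minute boundaries passed: 613; those not divisible by 10: 613 − 61 = 552; dropped labels = 2 × 552 = 1104.
Actual frame index = 1104039 − 1104 = 1102935.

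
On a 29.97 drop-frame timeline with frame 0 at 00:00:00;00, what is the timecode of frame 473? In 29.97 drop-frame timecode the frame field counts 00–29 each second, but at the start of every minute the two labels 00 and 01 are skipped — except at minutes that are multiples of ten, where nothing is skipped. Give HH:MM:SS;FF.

Each 10-minute DF block holds 10 × 60 × 30 − 9 × 2 = 17982 frames. 473 ÷ 17982 → 0 full blocks, remainder 473.
Within the partial block the first minute is 1800 frames and each further minute 1798, so 0 further minute boundaries passed. Total skipped labels = 18 × 0 + 2 × 0 = 0.
Non-drop label index = 473 + 0 = 473; at 30 labels/s that is 00:00:15:23, i.e. DF 00:00:15;23.

00:00:15;23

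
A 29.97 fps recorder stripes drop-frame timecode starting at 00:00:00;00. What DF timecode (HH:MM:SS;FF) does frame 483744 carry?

Ten DF minutes hold 17982 frames, so frame 483744 lies in block 26 (frames 467532–485513) with 16212 frames into that block.
The block's first minute is 1800 frames and the rest 1798 each; 16212 frames reaches minute 9, so 26 × 18 + 9 × 2 = 486 labels have been skipped so far.
Adding those back, label number 483744 + 486 = 484230 at 30 labels/s is 16141 s + 0 f = 4 h 29 min 1 s frame 0, i.e. 04:29:01;00.

04:29:01;00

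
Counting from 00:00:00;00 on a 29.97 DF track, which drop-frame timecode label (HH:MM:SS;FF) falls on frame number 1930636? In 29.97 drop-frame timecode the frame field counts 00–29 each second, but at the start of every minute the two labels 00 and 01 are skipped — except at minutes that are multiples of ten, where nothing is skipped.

17:53:38;28

Ten DF minutes hold 17982 frames, so frame 1930636 lies in block 107 (frames 1924074–1942055) with 6562 frames into that block.
The block's first minute is 1800 frames and the rest 1798 each; 6562 frames reaches minute 3, so 107 × 18 + 3 × 2 = 1932 labels have been skipped so far.
Adding those back, label number 1930636 + 1932 = 1932568 at 30 labels/s is 64418 s + 28 f = 17 h 53 min 38 s frame 28, i.e. 17:53:38;28.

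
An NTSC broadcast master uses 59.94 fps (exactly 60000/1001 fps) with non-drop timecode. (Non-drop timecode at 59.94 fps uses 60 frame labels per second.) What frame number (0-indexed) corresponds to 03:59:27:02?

Total seconds to the label: (3 × 3600 + 59 × 60 + 27) = 14367.
Frame index = 14367 × 60 + 2 = 862022.

frame 862022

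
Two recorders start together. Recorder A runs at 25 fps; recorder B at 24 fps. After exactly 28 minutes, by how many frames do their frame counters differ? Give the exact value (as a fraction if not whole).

28 min = 1680 s.
A emits 25 × 1680 = 42000 frames; B emits 24 × 1680 = 40320.
Difference = 1680 frames; B is behind A.

1680 frames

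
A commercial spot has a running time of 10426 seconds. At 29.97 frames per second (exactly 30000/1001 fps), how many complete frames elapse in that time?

Frames = 10426 × 30000/1001 = 24060000/77 ≈ 312467.5325.
Complete frames: 312467.

312467 frames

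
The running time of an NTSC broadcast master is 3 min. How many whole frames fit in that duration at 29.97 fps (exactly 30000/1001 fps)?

3 min = 180 s.
Frames = 180 × 30000/1001 = 5400000/1001 ≈ 5394.6054.
Complete frames: 5394.

5394 frames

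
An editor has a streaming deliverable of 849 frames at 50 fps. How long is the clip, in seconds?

16.98 seconds

Running time = 849 / (50) = 16.98 s.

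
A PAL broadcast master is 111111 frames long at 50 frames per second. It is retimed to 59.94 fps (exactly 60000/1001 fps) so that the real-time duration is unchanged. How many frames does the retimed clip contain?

133200 frames

Target frames = source frames × (target rate / source rate) = 111111 × (60000/1001)/(50) = 111111 × 1200/1001 = 133200.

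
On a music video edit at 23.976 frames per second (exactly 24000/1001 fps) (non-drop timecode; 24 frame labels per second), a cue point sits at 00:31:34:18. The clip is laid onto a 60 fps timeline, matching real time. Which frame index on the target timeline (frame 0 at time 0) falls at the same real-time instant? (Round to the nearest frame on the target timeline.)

frame 113799

Source frame index: (0×3600 + 31×60 + 34) × 24 + 18 = 45474.
Real time: 45474 / (24000/1001) = 7586579/4000 s.
Target frame: (7586579/4000) × (60) = 22759737/200 ≈ 113798.685 → 113799.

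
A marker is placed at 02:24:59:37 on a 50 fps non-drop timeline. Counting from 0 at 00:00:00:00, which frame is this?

frame 434987

Total seconds to the label: (2 × 3600 + 24 × 60 + 59) = 8699.
Frame index = 8699 × 50 + 37 = 434987.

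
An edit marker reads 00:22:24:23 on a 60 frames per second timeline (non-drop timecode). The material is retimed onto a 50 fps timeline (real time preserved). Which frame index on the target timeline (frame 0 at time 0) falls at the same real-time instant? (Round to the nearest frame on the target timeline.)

frame 67219

Source frame index: (0×3600 + 22×60 + 24) × 60 + 23 = 80663.
Real time: 80663 / (60) = 80663/60 s.
Target frame: (80663/60) × (50) = 403315/6 ≈ 67219.167 → 67219.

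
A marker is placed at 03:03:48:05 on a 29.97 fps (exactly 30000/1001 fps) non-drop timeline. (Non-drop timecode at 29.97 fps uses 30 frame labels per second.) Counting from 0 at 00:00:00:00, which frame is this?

330845

Total seconds to the label: (3 × 3600 + 3 × 60 + 48) = 11028.
Frame index = 11028 × 30 + 5 = 330845.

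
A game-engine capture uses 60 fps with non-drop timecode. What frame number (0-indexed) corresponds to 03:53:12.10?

839530

Total seconds to the label: (3 × 3600 + 53 × 60 + 12) = 13992.
Frame index = 13992 × 60 + 10 = 839530.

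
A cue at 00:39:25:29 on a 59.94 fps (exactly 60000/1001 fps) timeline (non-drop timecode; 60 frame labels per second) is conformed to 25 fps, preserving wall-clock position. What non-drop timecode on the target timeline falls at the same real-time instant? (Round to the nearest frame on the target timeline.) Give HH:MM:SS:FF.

00:39:27:21

Source frame index: (0×3600 + 39×60 + 25) × 60 + 29 = 141929.
Real time: 141929 / (60000/1001) = 142070929/60000 s.
Target frame: (142070929/60000) × (25) = 142070929/2400 ≈ 59196.220 → 59196.
At 25 labels/s: frame 59196 → 00:39:27:21.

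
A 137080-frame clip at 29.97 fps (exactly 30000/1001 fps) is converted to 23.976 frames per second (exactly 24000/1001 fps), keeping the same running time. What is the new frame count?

Target frames = source frames × (target rate / source rate) = 137080 × (24000/1001)/(30000/1001) = 137080 × 4/5 = 109664.

109664 frames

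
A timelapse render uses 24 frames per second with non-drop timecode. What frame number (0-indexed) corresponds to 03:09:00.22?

frame 272182

Total seconds to the label: (3 × 3600 + 9 × 60 + 0) = 11340.
Frame index = 11340 × 24 + 22 = 272182.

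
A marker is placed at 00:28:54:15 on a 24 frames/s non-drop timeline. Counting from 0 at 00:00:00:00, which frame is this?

Total seconds to the label: (0 × 3600 + 28 × 60 + 54) = 1734.
Frame index = 1734 × 24 + 15 = 41631.

41631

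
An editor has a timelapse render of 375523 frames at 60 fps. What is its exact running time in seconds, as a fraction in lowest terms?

Running time = 375523 ÷ (60) = 375523 × 1/60 = 375523/60 s.

375523/60 seconds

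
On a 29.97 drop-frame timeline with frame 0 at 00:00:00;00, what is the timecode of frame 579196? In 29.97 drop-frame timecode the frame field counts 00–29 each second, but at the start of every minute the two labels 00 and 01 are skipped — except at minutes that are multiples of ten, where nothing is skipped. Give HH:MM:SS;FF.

05:22:05;26

Each 10-minute DF block holds 10 × 60 × 30 − 9 × 2 = 17982 frames. 579196 ÷ 17982 → 32 full blocks, remainder 3772.
Within the partial block the first minute is 1800 frames and each further minute 1798, so 2 further minute boundaries passed. Total skipped labels = 18 × 32 + 2 × 2 = 580.
Non-drop label index = 579196 + 580 = 579776; at 30 labels/s that is 05:22:05:26, i.e. DF 05:22:05;26.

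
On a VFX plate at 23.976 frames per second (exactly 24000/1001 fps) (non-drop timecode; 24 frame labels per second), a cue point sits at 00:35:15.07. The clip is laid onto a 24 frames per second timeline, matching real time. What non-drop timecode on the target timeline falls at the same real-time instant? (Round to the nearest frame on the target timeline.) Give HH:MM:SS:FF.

00:35:17:10

Source frame index: (0×3600 + 35×60 + 15) × 24 + 7 = 50767.
Real time: 50767 / (24000/1001) = 50817767/24000 s.
Target frame: (50817767/24000) × (24) = 50817767/1000 ≈ 50817.767 → 50818.
At 24 labels/s: frame 50818 → 00:35:17:10.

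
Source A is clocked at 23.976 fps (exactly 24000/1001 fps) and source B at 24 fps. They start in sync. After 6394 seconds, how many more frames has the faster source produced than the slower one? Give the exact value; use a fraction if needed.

A emits 24000/1001 × 6394 = 153456000/1001 frames; B emits 24 × 6394 = 153456.
Difference = 153456/1001 frames (≈ 153.3027); B is ahead of A.

153456/1001 frames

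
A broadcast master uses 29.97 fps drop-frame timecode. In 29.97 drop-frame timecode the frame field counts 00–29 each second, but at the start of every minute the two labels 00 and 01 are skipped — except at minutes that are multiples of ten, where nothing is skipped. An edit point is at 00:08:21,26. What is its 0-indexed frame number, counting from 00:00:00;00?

Complete 10-minute blocks: 0, each 17982 frames → 0.
Remaining 8 whole minutes in the current block: 1800 + 7 × 1798 = 14386 frames.
Within the current minute: 21 × 30 + 26 − 2 = 654 (labels ;00/;01 skipped at this minute). Total = 0 + 14386 + 654 = 15040.

15040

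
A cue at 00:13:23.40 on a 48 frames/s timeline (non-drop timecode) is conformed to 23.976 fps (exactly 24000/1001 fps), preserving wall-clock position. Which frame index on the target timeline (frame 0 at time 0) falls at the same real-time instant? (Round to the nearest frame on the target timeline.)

frame 19273

Source frame index: (0×3600 + 13×60 + 23) × 48 + 40 = 38584.
Real time: 38584 / (48) = 4823/6 s.
Target frame: (4823/6) × (24000/1001) = 212000/11 ≈ 19272.727 → 19273.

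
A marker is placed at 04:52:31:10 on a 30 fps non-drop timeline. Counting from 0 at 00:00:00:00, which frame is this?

frame 526540

Total seconds to the label: (4 × 3600 + 52 × 60 + 31) = 17551.
Frame index = 17551 × 30 + 10 = 526540.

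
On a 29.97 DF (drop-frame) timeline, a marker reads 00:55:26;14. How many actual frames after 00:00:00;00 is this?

99694

As if non-drop at 30 labels/s: (0 × 3600 + 55 × 60 + 26) × 30 + 14 = 99794.
Minute boundaries passed: 55; those not divisible by 10: 55 − 5 = 50; dropped labels = 2 × 50 = 100.
Actual frame index = 99794 − 100 = 99694.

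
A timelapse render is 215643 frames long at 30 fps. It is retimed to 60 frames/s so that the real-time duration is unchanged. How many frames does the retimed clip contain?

431286 frames

Frames at target rate = 215643 × (60) / (30) = 431286.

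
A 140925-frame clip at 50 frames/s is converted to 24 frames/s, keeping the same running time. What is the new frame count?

67644 frames

Target frames = source frames × (target rate / source rate) = 140925 × (24)/(50) = 140925 × 12/25 = 67644.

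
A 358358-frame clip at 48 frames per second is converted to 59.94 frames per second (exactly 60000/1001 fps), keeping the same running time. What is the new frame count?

447500 frames

Target frames = source frames × (target rate / source rate) = 358358 × (60000/1001)/(48) = 358358 × 1250/1001 = 447500.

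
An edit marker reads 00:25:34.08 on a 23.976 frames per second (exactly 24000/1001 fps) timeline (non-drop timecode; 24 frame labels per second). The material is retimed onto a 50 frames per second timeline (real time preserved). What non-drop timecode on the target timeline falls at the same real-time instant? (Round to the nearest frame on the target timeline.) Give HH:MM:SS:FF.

00:25:35:43

Source frame index: (0×3600 + 25×60 + 34) × 24 + 8 = 36824.
Real time: 36824 / (24000/1001) = 4607603/3000 s.
Target frame: (4607603/3000) × (50) = 4607603/60 ≈ 76793.383 → 76793.
At 50 labels/s: frame 76793 → 00:25:35:43.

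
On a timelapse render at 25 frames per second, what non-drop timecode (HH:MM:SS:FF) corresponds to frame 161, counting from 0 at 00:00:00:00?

00:00:06:11

161 ÷ 25 = 6 full seconds, remainder 11 frames.
6 s = 0 h 0 min 6 s.
Timecode: 00:00:06:11.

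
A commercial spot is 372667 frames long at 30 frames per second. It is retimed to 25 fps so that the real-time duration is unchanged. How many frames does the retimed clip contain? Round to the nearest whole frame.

310556 frames

Frames at target rate = 372667 × (25) / (30) = 1863335/6 ≈ 310555.833.
Nearest whole frame: 310556.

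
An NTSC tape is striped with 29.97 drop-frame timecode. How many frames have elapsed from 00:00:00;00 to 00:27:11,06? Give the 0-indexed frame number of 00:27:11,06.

48886

As if non-drop at 30 labels/s: (0 × 3600 + 27 × 60 + 11) × 30 + 6 = 48936.
Minute boundaries passed: 27; those not divisible by 10: 27 − 2 = 25; dropped labels = 2 × 25 = 50.
Actual frame index = 48936 − 50 = 48886.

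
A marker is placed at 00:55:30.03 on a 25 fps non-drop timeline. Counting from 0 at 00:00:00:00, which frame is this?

Total seconds to the label: (0 × 3600 + 55 × 60 + 30) = 3330.
Frame index = 3330 × 25 + 3 = 83253.

frame 83253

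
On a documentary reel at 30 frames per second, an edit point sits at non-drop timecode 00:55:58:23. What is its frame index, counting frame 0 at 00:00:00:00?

Total seconds to the label: (0 × 3600 + 55 × 60 + 58) = 3358.
Frame index = 3358 × 30 + 23 = 100763.

100763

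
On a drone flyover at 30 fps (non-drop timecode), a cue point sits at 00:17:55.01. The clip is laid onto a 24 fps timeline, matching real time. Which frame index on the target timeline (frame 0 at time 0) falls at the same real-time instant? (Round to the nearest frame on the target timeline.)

frame 25801

Source frame index: (0×3600 + 17×60 + 55) × 30 + 1 = 32251.
Real time: 32251 / (30) = 32251/30 s.
Target frame: (32251/30) × (24) = 129004/5 ≈ 25800.800 → 25801.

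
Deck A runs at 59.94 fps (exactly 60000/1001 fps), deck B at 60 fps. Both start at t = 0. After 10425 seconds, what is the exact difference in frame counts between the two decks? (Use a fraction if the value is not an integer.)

A emits 60000/1001 × 10425 = 625500000/1001 frames; B emits 60 × 10425 = 625500.
Difference = 625500/1001 frames (≈ 624.8751); B is ahead of A.

625500/1001 frames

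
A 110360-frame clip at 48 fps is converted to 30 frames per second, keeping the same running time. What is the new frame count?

68975 frames

Target frames = source frames × (target rate / source rate) = 110360 × (30)/(48) = 110360 × 5/8 = 68975.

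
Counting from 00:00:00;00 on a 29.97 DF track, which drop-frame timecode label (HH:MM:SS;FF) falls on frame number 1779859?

Each 10-minute DF block holds 10 × 60 × 30 − 9 × 2 = 17982 frames. 1779859 ÷ 17982 → 98 full blocks, remainder 17623.
Within the partial block the first minute is 1800 frames and each further minute 1798, so 9 further minute boundaries passed. Total skipped labels = 18 × 98 + 2 × 9 = 1782.
Non-drop label index = 1779859 + 1782 = 1781641; at 30 labels/s that is 16:29:48:01, i.e. DF 16:29:48;01.

16:29:48;01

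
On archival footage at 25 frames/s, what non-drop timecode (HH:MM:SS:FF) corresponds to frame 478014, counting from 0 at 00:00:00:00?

478014 ÷ 25 = 19120 full seconds, remainder 14 frames.
19120 s = 5 h 18 min 40 s.
Timecode: 05:18:40:14.

05:18:40:14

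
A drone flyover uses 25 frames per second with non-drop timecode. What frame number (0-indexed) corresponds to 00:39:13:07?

Total seconds to the label: (0 × 3600 + 39 × 60 + 13) = 2353.
Frame index = 2353 × 25 + 7 = 58832.

frame 58832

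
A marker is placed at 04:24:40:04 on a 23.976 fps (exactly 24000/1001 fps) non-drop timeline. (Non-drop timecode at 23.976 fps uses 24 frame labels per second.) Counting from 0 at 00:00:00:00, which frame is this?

frame 381124

Total seconds to the label: (4 × 3600 + 24 × 60 + 40) = 15880.
Frame index = 15880 × 24 + 4 = 381124.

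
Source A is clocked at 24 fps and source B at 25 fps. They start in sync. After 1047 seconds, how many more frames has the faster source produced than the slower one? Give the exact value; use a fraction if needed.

1047 frames

A emits 24 × 1047 = 25128 frames; B emits 25 × 1047 = 26175.
Difference = 1047 frames; B is ahead of A.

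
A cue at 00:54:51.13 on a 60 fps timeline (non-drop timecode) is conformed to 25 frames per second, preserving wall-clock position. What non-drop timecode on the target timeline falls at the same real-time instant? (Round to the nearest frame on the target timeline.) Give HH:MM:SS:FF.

00:54:51:05

Source frame index: (0×3600 + 54×60 + 51) × 60 + 13 = 197473.
Real time: 197473 / (60) = 197473/60 s.
Target frame: (197473/60) × (25) = 987365/12 ≈ 82280.417 → 82280.
At 25 labels/s: frame 82280 → 00:54:51:05.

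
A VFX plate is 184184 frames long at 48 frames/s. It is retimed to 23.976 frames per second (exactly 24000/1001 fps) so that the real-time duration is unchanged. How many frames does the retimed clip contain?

Target frames = source frames × (target rate / source rate) = 184184 × (24000/1001)/(48) = 184184 × 500/1001 = 92000.

92000 frames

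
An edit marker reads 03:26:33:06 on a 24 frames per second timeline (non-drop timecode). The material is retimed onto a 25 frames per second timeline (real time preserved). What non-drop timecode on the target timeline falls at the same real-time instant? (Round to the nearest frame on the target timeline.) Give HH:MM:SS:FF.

03:26:33:06

Source frame index: (3×3600 + 26×60 + 33) × 24 + 6 = 297438.
Real time: 297438 / (24) = 49573/4 s.
Target frame: (49573/4) × (25) = 1239325/4 ≈ 309831.250 → 309831.
At 25 labels/s: frame 309831 → 03:26:33:06.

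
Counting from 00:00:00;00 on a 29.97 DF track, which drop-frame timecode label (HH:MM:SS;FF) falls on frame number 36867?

Each 10-minute DF block holds 10 × 60 × 30 − 9 × 2 = 17982 frames. 36867 ÷ 17982 → 2 full blocks, remainder 903.
Within the partial block the first minute is 1800 frames and each further minute 1798, so 0 further minute boundaries passed. Total skipped labels = 18 × 2 + 2 × 0 = 36.
Non-drop label index = 36867 + 36 = 36903; at 30 labels/s that is 00:20:30:03, i.e. DF 00:20:30;03.

00:20:30;03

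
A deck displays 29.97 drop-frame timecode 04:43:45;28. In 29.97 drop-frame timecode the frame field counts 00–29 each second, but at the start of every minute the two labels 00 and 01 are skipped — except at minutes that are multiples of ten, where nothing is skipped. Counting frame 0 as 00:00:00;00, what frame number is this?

510268

Complete 10-minute blocks: 28, each 17982 frames → 503496.
Remaining 3 whole minutes in the current block: 1800 + 2 × 1798 = 5396 frames.
Within the current minute: 45 × 30 + 28 − 2 = 1376 (labels ;00/;01 skipped at this minute). Total = 503496 + 5396 + 1376 = 510268.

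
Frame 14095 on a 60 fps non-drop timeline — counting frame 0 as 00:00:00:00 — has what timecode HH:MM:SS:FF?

14095 ÷ 60 = 234 full seconds, remainder 55 frames.
234 s = 0 h 3 min 54 s.
Timecode: 00:03:54:55.

00:03:54:55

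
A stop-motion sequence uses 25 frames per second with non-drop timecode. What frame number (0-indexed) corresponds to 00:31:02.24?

Total seconds to the label: (0 × 3600 + 31 × 60 + 2) = 1862.
Frame index = 1862 × 25 + 24 = 46574.

46574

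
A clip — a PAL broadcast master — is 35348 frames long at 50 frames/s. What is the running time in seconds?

706.96 seconds

Running time = 35348 / (50) = 706.96 s.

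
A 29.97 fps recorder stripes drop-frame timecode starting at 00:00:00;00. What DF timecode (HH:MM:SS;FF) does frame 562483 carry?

Each 10-minute DF block holds 10 × 60 × 30 − 9 × 2 = 17982 frames. 562483 ÷ 17982 → 31 full blocks, remainder 5041.
Within the partial block the first minute is 1800 frames and each further minute 1798, so 2 further minute boundaries passed. Total skipped labels = 18 × 31 + 2 × 2 = 562.
Non-drop label index = 562483 + 562 = 563045; at 30 labels/s that is 05:12:48:05, i.e. DF 05:12:48;05.

05:12:48;05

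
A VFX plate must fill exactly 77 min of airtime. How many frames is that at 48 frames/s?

77 min = 4620 s.
Frames = 4620 × 48 = 221760.

221760 frames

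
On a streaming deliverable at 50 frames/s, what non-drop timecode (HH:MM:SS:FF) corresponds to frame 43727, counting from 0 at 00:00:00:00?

00:14:34:27

43727 ÷ 50 = 874 full seconds, remainder 27 frames.
874 s = 0 h 14 min 34 s.
Timecode: 00:14:34:27.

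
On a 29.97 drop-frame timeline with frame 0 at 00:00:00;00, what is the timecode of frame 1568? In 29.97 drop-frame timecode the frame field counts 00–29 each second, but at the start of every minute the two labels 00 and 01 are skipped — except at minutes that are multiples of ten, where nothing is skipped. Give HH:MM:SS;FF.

Each 10-minute DF block holds 10 × 60 × 30 − 9 × 2 = 17982 frames. 1568 ÷ 17982 → 0 full blocks, remainder 1568.
Within the partial block the first minute is 1800 frames and each further minute 1798, so 0 further minute boundaries passed. Total skipped labels = 18 × 0 + 2 × 0 = 0.
Non-drop label index = 1568 + 0 = 1568; at 30 labels/s that is 00:00:52:08, i.e. DF 00:00:52;08.

00:00:52;08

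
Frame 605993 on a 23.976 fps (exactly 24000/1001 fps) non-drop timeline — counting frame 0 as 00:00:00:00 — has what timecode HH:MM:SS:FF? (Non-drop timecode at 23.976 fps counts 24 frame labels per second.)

605993 ÷ 24 = 25249 full seconds, remainder 17 frames.
25249 s = 7 h 0 min 49 s.
Timecode: 07:00:49:17.

07:00:49:17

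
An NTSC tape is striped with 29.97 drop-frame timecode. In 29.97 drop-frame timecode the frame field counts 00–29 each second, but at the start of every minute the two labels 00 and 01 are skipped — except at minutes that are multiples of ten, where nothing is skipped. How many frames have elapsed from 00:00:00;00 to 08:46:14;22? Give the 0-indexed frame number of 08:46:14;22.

Complete 10-minute blocks: 52, each 17982 frames → 935064.
Remaining 6 whole minutes in the current block: 1800 + 5 × 1798 = 10790 frames.
Within the current minute: 14 × 30 + 22 − 2 = 440 (labels ;00/;01 skipped at this minute). Total = 935064 + 10790 + 440 = 946294.

946294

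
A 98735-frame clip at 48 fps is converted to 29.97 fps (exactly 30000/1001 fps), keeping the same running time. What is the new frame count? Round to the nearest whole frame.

61648 frames

Frames at target rate = 98735 × (30000/1001) / (48) = 678125/11 ≈ 61647.727.
Nearest whole frame: 61648.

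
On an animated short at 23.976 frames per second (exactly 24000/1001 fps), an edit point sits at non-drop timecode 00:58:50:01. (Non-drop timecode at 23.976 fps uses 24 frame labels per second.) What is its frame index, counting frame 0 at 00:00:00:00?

frame 84721

Total seconds to the label: (0 × 3600 + 58 × 60 + 50) = 3530.
Frame index = 3530 × 24 + 1 = 84721.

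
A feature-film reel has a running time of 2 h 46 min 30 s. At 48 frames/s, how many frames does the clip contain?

479520 frames

2 h 46 min 30 s = 9990 s.
Frames = 9990 × 48 = 479520.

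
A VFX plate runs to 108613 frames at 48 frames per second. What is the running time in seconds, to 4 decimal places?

2262.7708 seconds

Running time = 108613 × 1/48 = 108613/48 s ≈ 2262.7708 s.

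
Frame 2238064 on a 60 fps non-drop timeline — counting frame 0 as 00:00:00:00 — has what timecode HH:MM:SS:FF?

2238064 ÷ 60 = 37301 full seconds, remainder 4 frames.
37301 s = 10 h 21 min 41 s.
Timecode: 10:21:41:04.

10:21:41:04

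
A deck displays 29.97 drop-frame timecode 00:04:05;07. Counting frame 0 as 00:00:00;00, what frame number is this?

As if non-drop at 30 labels/s: (0 × 3600 + 4 × 60 + 5) × 30 + 7 = 7357.
Minute boundaries passed: 4; those not divisible by 10: 4 − 0 = 4; dropped labels = 2 × 4 = 8.
Actual frame index = 7357 − 8 = 7349.

7349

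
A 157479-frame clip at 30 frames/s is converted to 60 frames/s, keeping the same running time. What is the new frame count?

Target frames = source frames × (target rate / source rate) = 157479 × (60)/(30) = 157479 × 2 = 314958.

314958 frames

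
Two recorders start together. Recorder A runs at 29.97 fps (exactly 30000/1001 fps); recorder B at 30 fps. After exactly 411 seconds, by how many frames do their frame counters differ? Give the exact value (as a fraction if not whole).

A emits 30000/1001 × 411 = 12330000/1001 frames; B emits 30 × 411 = 12330.
Difference = 12330/1001 frames (≈ 12.3177); B is ahead of A.

12330/1001 frames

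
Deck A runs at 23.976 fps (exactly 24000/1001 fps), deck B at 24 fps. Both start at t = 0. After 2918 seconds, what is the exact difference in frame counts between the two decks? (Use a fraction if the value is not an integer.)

70032/1001 frames

A emits 24000/1001 × 2918 = 70032000/1001 frames; B emits 24 × 2918 = 70032.
Difference = 70032/1001 frames (≈ 69.9620); B is ahead of A.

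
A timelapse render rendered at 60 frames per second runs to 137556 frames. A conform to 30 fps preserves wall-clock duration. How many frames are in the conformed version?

68778 frames

Target frames = source frames × (target rate / source rate) = 137556 × (30)/(60) = 137556 × 1/2 = 68778.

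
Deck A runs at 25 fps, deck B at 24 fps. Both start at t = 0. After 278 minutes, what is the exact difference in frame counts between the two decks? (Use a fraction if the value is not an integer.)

16680 frames

278 min = 16680 s.
A emits 25 × 16680 = 417000 frames; B emits 24 × 16680 = 400320.
Difference = 16680 frames; B is behind A.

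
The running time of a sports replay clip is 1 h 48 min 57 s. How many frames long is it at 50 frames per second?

326850 frames

1 h 48 min 57 s = 6537 s.
Frames = 6537 × 50 = 326850.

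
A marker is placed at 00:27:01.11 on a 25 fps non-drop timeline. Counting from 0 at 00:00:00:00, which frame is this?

Total seconds to the label: (0 × 3600 + 27 × 60 + 1) = 1621.
Frame index = 1621 × 25 + 11 = 40536.

40536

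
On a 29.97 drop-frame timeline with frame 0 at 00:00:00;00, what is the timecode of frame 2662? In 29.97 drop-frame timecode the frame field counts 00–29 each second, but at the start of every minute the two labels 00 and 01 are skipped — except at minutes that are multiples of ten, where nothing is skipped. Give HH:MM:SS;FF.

Ten DF minutes hold 17982 frames, so frame 2662 lies in block 0 (frames 0–17981) with 2662 frames into that block.
The block's first minute is 1800 frames and the rest 1798 each; 2662 frames reaches minute 1, so 0 × 18 + 1 × 2 = 2 labels have been skipped so far.
Adding those back, label number 2662 + 2 = 2664 at 30 labels/s is 88 s + 24 f = 0 h 1 min 28 s frame 24, i.e. 00:01:28;24.

00:01:28;24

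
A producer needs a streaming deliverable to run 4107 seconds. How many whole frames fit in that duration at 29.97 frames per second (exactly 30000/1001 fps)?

Frames = 4107 × 30000/1001 = 123210000/1001 ≈ 123086.9131.
Complete frames: 123086.

123086 frames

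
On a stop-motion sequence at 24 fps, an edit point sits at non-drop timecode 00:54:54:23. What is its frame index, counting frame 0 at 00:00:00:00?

Total seconds to the label: (0 × 3600 + 54 × 60 + 54) = 3294.
Frame index = 3294 × 24 + 23 = 79079.

frame 79079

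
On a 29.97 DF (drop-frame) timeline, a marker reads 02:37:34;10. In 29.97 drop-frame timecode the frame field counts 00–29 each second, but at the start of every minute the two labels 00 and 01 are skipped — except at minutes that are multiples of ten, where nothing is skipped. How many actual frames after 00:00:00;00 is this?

283346

As if non-drop at 30 labels/s: (2 × 3600 + 37 × 60 + 34) × 30 + 10 = 283630.
Minute boundaries passed: 157; those not divisible by 10: 157 − 15 = 142; dropped labels = 2 × 142 = 284.
Actual frame index = 283630 − 284 = 283346.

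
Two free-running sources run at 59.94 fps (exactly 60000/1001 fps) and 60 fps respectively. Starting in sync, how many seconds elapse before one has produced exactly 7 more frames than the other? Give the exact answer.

7007/60 seconds

The gap grows by |60 − 60000/1001| = 60/1001 frames per second.
Time for a 7-frame gap: 7 ÷ (60/1001) = 7007/60 s.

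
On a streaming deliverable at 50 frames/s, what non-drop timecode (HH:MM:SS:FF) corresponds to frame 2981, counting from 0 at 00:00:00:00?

00:00:59:31

2981 ÷ 50 = 59 full seconds, remainder 31 frames.
59 s = 0 h 0 min 59 s.
Timecode: 00:00:59:31.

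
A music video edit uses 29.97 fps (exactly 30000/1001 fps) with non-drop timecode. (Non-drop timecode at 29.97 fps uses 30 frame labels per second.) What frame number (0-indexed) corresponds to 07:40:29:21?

828891

Total seconds to the label: (7 × 3600 + 40 × 60 + 29) = 27629.
Frame index = 27629 × 30 + 21 = 828891.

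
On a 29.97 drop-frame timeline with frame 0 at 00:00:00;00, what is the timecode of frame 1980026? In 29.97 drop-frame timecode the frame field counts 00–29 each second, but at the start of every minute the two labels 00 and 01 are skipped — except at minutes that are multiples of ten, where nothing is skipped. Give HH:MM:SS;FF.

18:21:06;28

Ten DF minutes hold 17982 frames, so frame 1980026 lies in block 110 (frames 1978020–1996001) with 2006 frames into that block.
The block's first minute is 1800 frames and the rest 1798 each; 2006 frames reaches minute 1, so 110 × 18 + 1 × 2 = 1982 labels have been skipped so far.
Adding those back, label number 1980026 + 1982 = 1982008 at 30 labels/s is 66066 s + 28 f = 18 h 21 min 6 s frame 28, i.e. 18:21:06;28.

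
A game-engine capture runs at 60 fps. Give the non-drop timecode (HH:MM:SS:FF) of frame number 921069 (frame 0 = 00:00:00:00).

921069 ÷ 60 = 15351 full seconds, remainder 9 frames.
15351 s = 4 h 15 min 51 s.
Timecode: 04:15:51:09.

04:15:51:09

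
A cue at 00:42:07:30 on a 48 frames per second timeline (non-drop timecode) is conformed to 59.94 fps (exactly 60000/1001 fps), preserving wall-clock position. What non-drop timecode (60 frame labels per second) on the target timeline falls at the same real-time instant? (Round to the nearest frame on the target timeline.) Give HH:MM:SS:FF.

Source frame index: (0×3600 + 42×60 + 7) × 48 + 30 = 121326.
Real time: 121326 / (48) = 20221/8 s.
Target frame: (20221/8) × (60000/1001) = 151657500/1001 ≈ 151505.994 → 151506.
At 60 labels/s: frame 151506 → 00:42:05:06.

00:42:05:06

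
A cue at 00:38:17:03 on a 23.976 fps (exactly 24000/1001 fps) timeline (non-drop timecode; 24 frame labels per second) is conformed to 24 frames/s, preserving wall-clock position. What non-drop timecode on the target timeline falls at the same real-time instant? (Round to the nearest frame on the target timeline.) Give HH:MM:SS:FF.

Source frame index: (0×3600 + 38×60 + 17) × 24 + 3 = 55131.
Real time: 55131 / (24000/1001) = 18395377/8000 s.
Target frame: (18395377/8000) × (24) = 55186131/1000 ≈ 55186.131 → 55186.
At 24 labels/s: frame 55186 → 00:38:19:10.

00:38:19:10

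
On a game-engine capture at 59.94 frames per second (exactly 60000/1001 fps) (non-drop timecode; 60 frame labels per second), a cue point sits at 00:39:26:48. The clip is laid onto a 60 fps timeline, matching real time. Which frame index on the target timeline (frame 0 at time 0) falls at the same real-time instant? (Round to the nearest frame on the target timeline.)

Source frame index: (0×3600 + 39×60 + 26) × 60 + 48 = 142008.
Real time: 142008 / (60000/1001) = 5922917/2500 s.
Target frame: (5922917/2500) × (60) = 17768751/125 ≈ 142150.008 → 142150.

frame 142150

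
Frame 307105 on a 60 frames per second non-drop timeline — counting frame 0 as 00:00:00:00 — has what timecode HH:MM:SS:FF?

307105 ÷ 60 = 5118 full seconds, remainder 25 frames.
5118 s = 1 h 25 min 18 s.
Timecode: 01:25:18:25.

01:25:18:25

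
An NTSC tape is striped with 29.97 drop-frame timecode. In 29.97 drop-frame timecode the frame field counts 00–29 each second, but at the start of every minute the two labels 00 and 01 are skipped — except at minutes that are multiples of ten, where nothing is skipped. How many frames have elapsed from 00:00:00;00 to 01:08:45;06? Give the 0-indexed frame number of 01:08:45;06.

As if non-drop at 30 labels/s: (1 × 3600 + 8 × 60 + 45) × 30 + 6 = 123756.
Minute boundaries passed: 68; those not divisible by 10: 68 − 6 = 62; dropped labels = 2 × 62 = 124.
Actual frame index = 123756 − 124 = 123632.

123632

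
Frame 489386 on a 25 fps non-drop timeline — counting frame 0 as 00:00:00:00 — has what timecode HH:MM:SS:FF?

489386 ÷ 25 = 19575 full seconds, remainder 11 frames.
19575 s = 5 h 26 min 15 s.
Timecode: 05:26:15:11.

05:26:15:11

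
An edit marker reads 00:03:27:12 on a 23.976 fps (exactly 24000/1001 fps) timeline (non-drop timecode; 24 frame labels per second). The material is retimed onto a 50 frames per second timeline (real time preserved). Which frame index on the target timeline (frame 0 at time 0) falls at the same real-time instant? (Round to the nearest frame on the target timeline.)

Source frame index: (0×3600 + 3×60 + 27) × 24 + 12 = 4980.
Real time: 4980 / (24000/1001) = 83083/400 s.
Target frame: (83083/400) × (50) = 83083/8 ≈ 10385.375 → 10385.

frame 10385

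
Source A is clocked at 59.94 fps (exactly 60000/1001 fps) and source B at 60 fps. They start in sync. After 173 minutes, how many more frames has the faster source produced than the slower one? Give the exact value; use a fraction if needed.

622800/1001 frames

173 min = 10380 s.
A emits 60000/1001 × 10380 = 622800000/1001 frames; B emits 60 × 10380 = 622800.
Difference = 622800/1001 frames (≈ 622.1778); B is ahead of A.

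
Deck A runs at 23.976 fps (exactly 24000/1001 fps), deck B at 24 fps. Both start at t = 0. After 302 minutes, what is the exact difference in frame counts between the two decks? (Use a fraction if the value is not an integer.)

302 min = 18120 s.
A emits 24000/1001 × 18120 = 434880000/1001 frames; B emits 24 × 18120 = 434880.
Difference = 434880/1001 frames (≈ 434.4456); B is ahead of A.

434880/1001 frames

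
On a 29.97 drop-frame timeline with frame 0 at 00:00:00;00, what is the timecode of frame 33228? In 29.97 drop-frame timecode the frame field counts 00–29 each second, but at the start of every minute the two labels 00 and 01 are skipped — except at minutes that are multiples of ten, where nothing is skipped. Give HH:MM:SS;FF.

Ten DF minutes hold 17982 frames, so frame 33228 lies in block 1 (frames 17982–35963) with 15246 frames into that block.
The block's first minute is 1800 frames and the rest 1798 each; 15246 frames reaches minute 8, so 1 × 18 + 8 × 2 = 34 labels have been skipped so far.
Adding those back, label number 33228 + 34 = 33262 at 30 labels/s is 1108 s + 22 f = 0 h 18 min 28 s frame 22, i.e. 00:18:28;22.

00:18:28;22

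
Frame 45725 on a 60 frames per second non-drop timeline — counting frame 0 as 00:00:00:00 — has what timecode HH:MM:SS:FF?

45725 ÷ 60 = 762 full seconds, remainder 5 frames.
762 s = 0 h 12 min 42 s.
Timecode: 00:12:42:05.

00:12:42:05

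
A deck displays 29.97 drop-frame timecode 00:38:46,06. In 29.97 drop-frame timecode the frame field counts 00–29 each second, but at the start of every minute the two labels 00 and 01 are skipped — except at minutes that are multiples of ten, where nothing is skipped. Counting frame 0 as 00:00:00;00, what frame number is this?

69716

As if non-drop at 30 labels/s: (0 × 3600 + 38 × 60 + 46) × 30 + 6 = 69786.
Minute boundaries passed: 38; those not divisible by 10: 38 − 3 = 35; dropped labels = 2 × 35 = 70.
Actual frame index = 69786 − 70 = 69716.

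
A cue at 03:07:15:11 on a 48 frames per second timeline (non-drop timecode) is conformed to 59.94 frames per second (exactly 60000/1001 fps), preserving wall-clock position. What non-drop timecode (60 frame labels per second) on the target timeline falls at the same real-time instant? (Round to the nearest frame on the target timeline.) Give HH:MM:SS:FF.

03:07:04:00

Source frame index: (3×3600 + 7×60 + 15) × 48 + 11 = 539291.
Real time: 539291 / (48) = 539291/48 s.
Target frame: (539291/48) × (60000/1001) = 674113750/1001 ≈ 673440.310 → 673440.
At 60 labels/s: frame 673440 → 03:07:04:00.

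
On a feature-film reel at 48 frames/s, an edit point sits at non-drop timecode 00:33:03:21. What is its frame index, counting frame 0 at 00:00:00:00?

95205

Total seconds to the label: (0 × 3600 + 33 × 60 + 3) = 1983.
Frame index = 1983 × 48 + 21 = 95205.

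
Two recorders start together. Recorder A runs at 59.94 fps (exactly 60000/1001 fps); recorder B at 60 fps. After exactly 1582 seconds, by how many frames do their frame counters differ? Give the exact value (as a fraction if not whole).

A emits 60000/1001 × 1582 = 13560000/143 frames; B emits 60 × 1582 = 94920.
Difference = 13560/143 frames (≈ 94.8252); B is ahead of A.

13560/143 frames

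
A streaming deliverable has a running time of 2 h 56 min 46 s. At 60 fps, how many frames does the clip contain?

2 h 56 min 46 s = 10606 s.
Frames = 10606 × 60 = 636360.

636360 frames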